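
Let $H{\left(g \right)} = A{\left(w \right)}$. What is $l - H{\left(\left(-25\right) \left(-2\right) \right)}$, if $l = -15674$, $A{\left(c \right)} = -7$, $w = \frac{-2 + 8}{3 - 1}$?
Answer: $-15667$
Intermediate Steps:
$w = 3$ ($w = \frac{6}{2} = 6 \cdot \frac{1}{2} = 3$)
$H{\left(g \right)} = -7$
$l - H{\left(\left(-25\right) \left(-2\right) \right)} = -15674 - -7 = -15674 + 7 = -15667$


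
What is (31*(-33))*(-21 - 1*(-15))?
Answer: 6138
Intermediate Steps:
(31*(-33))*(-21 - 1*(-15)) = -1023*(-21 + 15) = -1023*(-6) = 6138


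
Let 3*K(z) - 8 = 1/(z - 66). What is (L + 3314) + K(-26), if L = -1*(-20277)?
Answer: 2170617/92 ≈ 23594.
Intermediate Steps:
K(z) = 8/3 + 1/(3*(-66 + z)) (K(z) = 8/3 + 1/(3*(z - 66)) = 8/3 + 1/(3*(-66 + z)))
L = 20277
(L + 3314) + K(-26) = (20277 + 3314) + (-527 + 8*(-26))/(3*(-66 - 26)) = 23591 + (⅓)*(-527 - 208)/(-92) = 23591 + (⅓)*(-1/92)*(-735) = 23591 + 245/92 = 2170617/92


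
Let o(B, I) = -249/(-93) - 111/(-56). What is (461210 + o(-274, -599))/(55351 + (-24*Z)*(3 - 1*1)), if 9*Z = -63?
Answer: 800668649/96672632 ≈ 8.2823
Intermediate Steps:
Z = -7 (Z = (⅑)*(-63) = -7)
o(B, I) = 8089/1736 (o(B, I) = -249*(-1/93) - 111*(-1/56) = 83/31 + 111/56 = 8089/1736)
(461210 + o(-274, -599))/(55351 + (-24*Z)*(3 - 1*1)) = (461210 + 8089/1736)/(55351 + (-24*(-7))*(3 - 1*1)) = 800668649/(1736*(55351 + 168*(3 - 1))) = 800668649/(1736*(55351 + 168*2)) = 800668649/(1736*(55351 + 336)) = (800668649/1736)/55687 = (800668649/1736)*(1/55687) = 800668649/96672632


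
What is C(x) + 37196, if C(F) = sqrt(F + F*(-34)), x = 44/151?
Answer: 37196 + 22*I*sqrt(453)/151 ≈ 37196.0 + 3.101*I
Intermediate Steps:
x = 44/151 (x = 44*(1/151) = 44/151 ≈ 0.29139)
C(F) = sqrt(33)*sqrt(-F) (C(F) = sqrt(F - 34*F) = sqrt(-33*F) = sqrt(33)*sqrt(-F))
C(x) + 37196 = sqrt(33)*sqrt(-1*44/151) + 37196 = sqrt(33)*sqrt(-44/151) + 37196 = sqrt(33)*(2*I*sqrt(1661)/151) + 37196 = 22*I*sqrt(453)/151 + 37196 = 37196 + 22*I*sqrt(453)/151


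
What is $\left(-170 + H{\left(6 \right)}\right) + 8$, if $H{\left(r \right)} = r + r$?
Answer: $-150$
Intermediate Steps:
$H{\left(r \right)} = 2 r$
$\left(-170 + H{\left(6 \right)}\right) + 8 = \left(-170 + 2 \cdot 6\right) + 8 = \left(-170 + 12\right) + 8 = -158 + 8 = -150$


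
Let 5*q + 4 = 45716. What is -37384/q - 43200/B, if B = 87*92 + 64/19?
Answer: -412240115/43466398 ≈ -9.4841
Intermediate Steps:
q = 45712/5 (q = -⅘ + (⅕)*45716 = -⅘ + 45716/5 = 45712/5 ≈ 9142.4)
B = 152140/19 (B = 8004 + 64*(1/19) = 8004 + 64/19 = 152140/19 ≈ 8007.4)
-37384/q - 43200/B = -37384/45712/5 - 43200/152140/19 = -37384*5/45712 - 43200*19/152140 = -23365/5714 - 41040/7607 = -412240115/43466398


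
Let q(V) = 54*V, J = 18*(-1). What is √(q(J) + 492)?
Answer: 4*I*√30 ≈ 21.909*I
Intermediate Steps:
J = -18
√(q(J) + 492) = √(54*(-18) + 492) = √(-972 + 492) = √(-480) = 4*I*√30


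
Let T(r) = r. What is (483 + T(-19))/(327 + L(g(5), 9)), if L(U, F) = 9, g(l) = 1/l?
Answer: 29/21 ≈ 1.3810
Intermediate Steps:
(483 + T(-19))/(327 + L(g(5), 9)) = (483 - 19)/(327 + 9) = 464/336 = 464*(1/336) = 29/21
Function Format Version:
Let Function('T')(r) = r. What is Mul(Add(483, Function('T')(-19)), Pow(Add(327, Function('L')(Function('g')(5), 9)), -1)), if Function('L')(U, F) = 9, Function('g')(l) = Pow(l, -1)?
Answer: Rational(29, 21) ≈ 1.3810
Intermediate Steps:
Mul(Add(483, Function('T')(-19)), Pow(Add(327, Function('L')(Function('g')(5), 9)), -1)) = Mul(Add(483, -19), Pow(Add(327, 9), -1)) = Mul(464, Pow(336, -1)) = Mul(464, Rational(1, 336)) = Rational(29, 21)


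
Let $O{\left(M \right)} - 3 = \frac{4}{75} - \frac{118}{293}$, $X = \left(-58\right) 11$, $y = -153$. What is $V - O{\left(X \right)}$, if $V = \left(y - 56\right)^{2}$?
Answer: $\frac{959831728}{21975} \approx 43678.0$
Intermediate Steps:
$V = 43681$ ($V = \left(-153 - 56\right)^{2} = \left(-209\right)^{2} = 43681$)
$X = -638$
$O{\left(M \right)} = \frac{58247}{21975}$ ($O{\left(M \right)} = 3 + \left(\frac{4}{75} - \frac{118}{293}\right) = 3 - \frac{7678}{21975} = \frac{58247}{21975}$)
$V - O{\left(X \right)} = 43681 - \frac{58247}{21975} = \frac{959831728}{21975}$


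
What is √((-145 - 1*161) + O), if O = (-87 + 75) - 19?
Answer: I*√337 ≈ 18.358*I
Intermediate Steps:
O = -31 (O = -12 - 19 = -31)
√((-145 - 1*161) + O) = √((-145 - 1*161) - 31) = √((-145 - 161) - 31) = √(-306 - 31) = √(-337) = I*√337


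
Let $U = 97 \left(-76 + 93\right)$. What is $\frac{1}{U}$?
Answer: $\frac{1}{1649} \approx 0.00060643$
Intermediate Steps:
$U = 1649$ ($U = 97 \cdot 17 = 1649$)
$\frac{1}{U} = \frac{1}{1649}$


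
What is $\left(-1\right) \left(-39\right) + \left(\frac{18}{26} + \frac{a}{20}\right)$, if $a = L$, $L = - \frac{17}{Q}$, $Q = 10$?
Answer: $\frac{102979}{2600} \approx 39.607$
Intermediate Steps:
$L = - \frac{17}{10} \approx -1.7$
$a = - \frac{17}{10} \approx -1.7$
$\left(-1\right) \left(-39\right) + \left(\frac{18}{26} + \frac{a}{20}\right) = \left(-1\right) \left(-39\right) + \left(\frac{18}{26} - \frac{17}{10 \cdot 20}\right) = 39 + \left(18 \cdot \frac{1}{26} - \frac{17}{200}\right) = 39 + \left(\frac{9}{13} - \frac{17}{200}\right) = 39 + \frac{1579}{2600} = \frac{102979}{2600}$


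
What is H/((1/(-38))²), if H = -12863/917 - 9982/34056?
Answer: -80722455871/3903669 ≈ -20679.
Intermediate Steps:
H = -223607911/15614676 (H = -12863*1/917 - 9982*1/34056 = -12863/917 - 4991/17028 = -223607911/15614676 ≈ -14.320)
H/((1/(-38))²) = -223607911/(15614676*((1/(-38))²)) = -223607911/(15614676*((-1/38)²)) = -223607911/(15614676*1/1444) = -223607911/15614676*1444 = -80722455871/3903669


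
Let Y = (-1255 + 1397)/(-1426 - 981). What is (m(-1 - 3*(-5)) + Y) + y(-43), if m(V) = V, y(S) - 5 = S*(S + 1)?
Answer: 4392633/2407 ≈ 1824.9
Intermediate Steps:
y(S) = 5 + S*(1 + S) (y(S) = 5 + S*(S + 1) = 5 + S*(1 + S))
Y = -142/2407 (Y = 142/(-2407) = 142*(-1/2407) = -142/2407 ≈ -0.058995)
(m(-1 - 3*(-5)) + Y) + y(-43) = ((-1 - 3*(-5)) - 142/2407) + (5 - 43 + (-43)**2) = ((-1 + 15) - 142/2407) + (5 - 43 + 1849) = (14 - 142/2407) + 1811 = 33556/2407 + 1811 = 4392633/2407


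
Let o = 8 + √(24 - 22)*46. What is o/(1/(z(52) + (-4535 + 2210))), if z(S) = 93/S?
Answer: -241614/13 - 2778561*√2/26 ≈ -1.6972e+5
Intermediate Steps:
o = 8 + 46*√2 (o = 8 + √2*46 = 8 + 46*√2 ≈ 73.054)
o/(1/(z(52) + (-4535 + 2210))) = (8 + 46*√2)/(1/(93/52 + (-4535 + 2210))) = (8 + 46*√2)/(1/(93*(1/52) - 2325)) = (8 + 46*√2)/(1/(93/52 - 2325)) = (8 + 46*√2)/(1/(-120807/52)) = (8 + 46*√2)/(-52/120807) = (8 + 46*√2)*(-120807/52) = -241614/13 - 2778561*√2/26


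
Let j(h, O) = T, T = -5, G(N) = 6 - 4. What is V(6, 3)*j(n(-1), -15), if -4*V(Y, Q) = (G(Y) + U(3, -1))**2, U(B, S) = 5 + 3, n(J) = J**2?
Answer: 125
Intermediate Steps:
U(B, S) = 8
G(N) = 2
V(Y, Q) = -25 (V(Y, Q) = -(2 + 8)**2/4 = -1/4*10**2 = -1/4*100 = -25)
j(h, O) = -5
V(6, 3)*j(n(-1), -15) = -25*(-5) = 125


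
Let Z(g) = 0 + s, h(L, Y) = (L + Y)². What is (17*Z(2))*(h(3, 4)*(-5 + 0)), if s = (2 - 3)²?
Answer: -4165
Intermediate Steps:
s = 1 (s = (-1)² = 1)
Z(g) = 1 (Z(g) = 0 + 1 = 1)
(17*Z(2))*(h(3, 4)*(-5 + 0)) = (17*1)*((3 + 4)²*(-5 + 0)) = 17*(7²*(-5)) = 17*(49*(-5)) = 17*(-245) = -4165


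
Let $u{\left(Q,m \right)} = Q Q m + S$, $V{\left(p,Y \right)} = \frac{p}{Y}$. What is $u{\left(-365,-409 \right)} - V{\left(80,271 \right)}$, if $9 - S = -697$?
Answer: $- \frac{14766334529}{271} \approx -5.4488 \cdot 10^{7}$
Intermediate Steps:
$S = 706$ ($S = 9 - -697 = 9 + 697 = 706$)
$u{\left(Q,m \right)} = 706 + m Q^{2}$ ($u{\left(Q,m \right)} = Q Q m + 706 = Q^{2} m + 706 = m Q^{2} + 706 = 706 + m Q^{2}$)
$u{\left(-365,-409 \right)} - V{\left(80,271 \right)} = \left(706 - 409 \left(-365\right)^{2}\right) - \frac{80}{271} = \left(706 - 54489025\right) - 80 \cdot \frac{1}{271} = \left(706 - 54489025\right) - \frac{80}{271} = -54488319 - \frac{80}{271} = - \frac{14766334529}{271}$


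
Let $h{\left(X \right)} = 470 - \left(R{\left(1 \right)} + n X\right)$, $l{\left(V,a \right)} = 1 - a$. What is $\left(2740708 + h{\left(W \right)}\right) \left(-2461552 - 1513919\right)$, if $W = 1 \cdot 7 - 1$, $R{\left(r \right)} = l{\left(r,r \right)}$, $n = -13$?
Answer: $-10897783731576$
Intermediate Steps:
$R{\left(r \right)} = 1 - r$
$W = 6$ ($W = 7 - 1 = 6$)
$h{\left(X \right)} = 470 + 13 X$ ($h{\left(X \right)} = 470 - \left(\left(1 - 1\right) - 13 X\right) = 470 - \left(0 - 13 X\right) = 470 - - 13 X = 470 + 13 X$)
$\left(2740708 + h{\left(W \right)}\right) \left(-2461552 - 1513919\right) = \left(2740708 + \left(470 + 13 \cdot 6\right)\right) \left(-2461552 - 1513919\right) = \left(2740708 + \left(470 + 78\right)\right) \left(-3975471\right) = \left(2740708 + 548\right) \left(-3975471\right) = 2741256 \left(-3975471\right) = -10897783731576$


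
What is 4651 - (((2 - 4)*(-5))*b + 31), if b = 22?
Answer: 4400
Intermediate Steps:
4651 - (((2 - 4)*(-5))*b + 31) = 4651 - (((2 - 4)*(-5))*22 + 31) = 4651 - (-2*(-5)*22 + 31) = 4651 - (10*22 + 31) = 4651 - (220 + 31) = 4651 - 1*251 = 4651 - 251 = 4400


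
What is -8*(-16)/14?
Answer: 64/7 ≈ 9.1429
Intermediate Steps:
-8*(-16)/14 = 128*(1/14) = 64/7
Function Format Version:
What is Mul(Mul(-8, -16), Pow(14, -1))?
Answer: Rational(64, 7) ≈ 9.1429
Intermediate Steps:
Mul(Mul(-8, -16), Pow(14, -1)) = Mul(128, Rational(1, 14)) = Rational(64, 7)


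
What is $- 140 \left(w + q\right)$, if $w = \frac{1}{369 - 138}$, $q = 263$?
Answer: $- \frac{1215080}{33} \approx -36821.0$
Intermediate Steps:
$w = \frac{1}{231} \approx 0.004329$
$- 140 \left(w + q\right) = - 140 \left(\frac{1}{231} + 263\right) = \left(-140\right) \frac{60754}{231} = - \frac{1215080}{33}$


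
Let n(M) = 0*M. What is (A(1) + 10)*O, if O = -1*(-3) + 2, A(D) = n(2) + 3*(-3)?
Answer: 5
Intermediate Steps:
n(M) = 0
A(D) = -9 (A(D) = 0 + 3*(-3) = 0 - 9 = -9)
O = 5 (O = 3 + 2 = 5)
(A(1) + 10)*O = (-9 + 10)*5 = 1*5 = 5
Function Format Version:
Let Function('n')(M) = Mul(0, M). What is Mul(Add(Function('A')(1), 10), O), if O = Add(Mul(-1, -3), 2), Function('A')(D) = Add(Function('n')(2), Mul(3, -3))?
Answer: 5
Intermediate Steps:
Function('n')(M) = 0
Function('A')(D) = -9 (Function('A')(D) = Add(0, Mul(3, -3)) = Add(0, -9) = -9)
O = 5 (O = Add(3, 2) = 5)
Mul(Add(Function('A')(1), 10), O) = Mul(Add(-9, 10), 5) = Mul(1, 5) = 5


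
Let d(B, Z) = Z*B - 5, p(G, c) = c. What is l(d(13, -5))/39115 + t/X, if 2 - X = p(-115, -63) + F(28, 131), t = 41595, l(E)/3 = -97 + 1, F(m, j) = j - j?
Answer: 325393941/508495 ≈ 639.92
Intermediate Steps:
F(m, j) = 0
d(B, Z) = -5 + B*Z (d(B, Z) = B*Z - 5 = -5 + B*Z)
l(E) = -288 (l(E) = 3*(-97 + 1) = 3*(-96) = -288)
X = 65 (X = 2 - (-63 + 0) = 2 - 1*(-63) = 2 + 63 = 65)
l(d(13, -5))/39115 + t/X = -288/39115 + 41595/65 = -288*1/39115 + 41595*(1/65) = -288/39115 + 8319/13 = 325393941/508495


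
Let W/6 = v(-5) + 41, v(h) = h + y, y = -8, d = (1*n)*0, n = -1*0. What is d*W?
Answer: 0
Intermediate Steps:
n = 0
d = 0 (d = (1*0)*0 = 0*0 = 0)
v(h) = -8 + h (v(h) = h - 8 = -8 + h)
W = 168 (W = 6*((-8 - 5) + 41) = 6*(-13 + 41) = 6*28 = 168)
d*W = 0*168 = 0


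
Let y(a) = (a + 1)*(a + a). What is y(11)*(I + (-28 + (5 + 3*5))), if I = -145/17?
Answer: -74184/17 ≈ -4363.8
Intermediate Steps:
y(a) = 2*a*(1 + a) (y(a) = (1 + a)*(2*a) = 2*a*(1 + a))
I = -145/17 (I = -145*1/17 = -145/17 ≈ -8.5294)
y(11)*(I + (-28 + (5 + 3*5))) = (2*11*(1 + 11))*(-145/17 + (-28 + (5 + 3*5))) = (2*11*12)*(-145/17 + (-28 + (5 + 15))) = 264*(-145/17 + (-28 + 20)) = 264*(-145/17 - 8) = 264*(-281/17) = -74184/17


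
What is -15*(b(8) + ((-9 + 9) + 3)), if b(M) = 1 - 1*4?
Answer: 0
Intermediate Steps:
b(M) = -3 (b(M) = 1 - 4 = -3)
-15*(b(8) + ((-9 + 9) + 3)) = -15*(-3 + ((-9 + 9) + 3)) = -15*(-3 + (0 + 3)) = -15*(-3 + 3) = -15*0 = 0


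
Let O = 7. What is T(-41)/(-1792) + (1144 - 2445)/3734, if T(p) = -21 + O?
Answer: -81397/238976 ≈ -0.34061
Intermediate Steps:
T(p) = -14 (T(p) = -21 + 7 = -14)
T(-41)/(-1792) + (1144 - 2445)/3734 = -14/(-1792) + (1144 - 2445)/3734 = -14*(-1/1792) - 1301*1/3734 = 1/128 - 1301/3734 = -81397/238976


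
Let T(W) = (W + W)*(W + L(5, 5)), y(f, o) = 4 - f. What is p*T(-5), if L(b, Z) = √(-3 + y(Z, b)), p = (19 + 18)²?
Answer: 68450 - 27380*I ≈ 68450.0 - 27380.0*I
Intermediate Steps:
p = 1369 (p = 37² = 1369)
L(b, Z) = √(1 - Z) (L(b, Z) = √(-3 + (4 - Z)) = √(1 - Z))
T(W) = 2*W*(W + 2*I) (T(W) = (W + W)*(W + √(1 - 1*5)) = (2*W)*(W + √(1 - 5)) = (2*W)*(W + √(-4)) = (2*W)*(W + 2*I) = 2*W*(W + 2*I))
p*T(-5) = 1369*(2*(-5)*(-5 + 2*I)) = 1369*(50 - 20*I) = 68450 - 27380*I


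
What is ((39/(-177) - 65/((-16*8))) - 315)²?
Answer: 5648745670681/57032704 ≈ 99044.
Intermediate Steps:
((39/(-177) - 65/((-16*8))) - 315)² = ((39*(-1/177) - 65/(-128)) - 315)² = ((-13/59 - 65*(-1/128)) - 315)² = ((-13/59 + 65/128) - 315)² = (2171/7552 - 315)² = (-2376709/7552)² = 5648745670681/57032704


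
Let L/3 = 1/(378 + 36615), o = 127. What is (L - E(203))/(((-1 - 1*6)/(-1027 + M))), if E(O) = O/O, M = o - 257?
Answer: -14265810/86317 ≈ -165.27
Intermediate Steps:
M = -130 (M = 127 - 257 = -130)
L = 1/12331 (L = 3/(378 + 36615) = 3/36993 = 3*(1/36993) = 1/12331 ≈ 8.1096e-5)
E(O) = 1
(L - E(203))/(((-1 - 1*6)/(-1027 + M))) = (1/12331 - 1*1)/(((-1 - 1*6)/(-1027 - 130))) = (1/12331 - 1)/(((-1 - 6)/(-1157))) = -12330/(12331*((-1/1157*(-7)))) = -12330/(12331*7/1157) = -12330/12331*1157/7 = -14265810/86317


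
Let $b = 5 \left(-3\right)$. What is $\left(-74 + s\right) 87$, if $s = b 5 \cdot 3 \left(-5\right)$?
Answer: $91437$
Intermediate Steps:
$b = -15$
$s = 1125$ ($s = - 15 \cdot 5 \cdot 3 \left(-5\right) = \left(-15\right) 15 \left(-5\right) = \left(-225\right) \left(-5\right) = 1125$)
$\left(-74 + s\right) 87 = \left(-74 + 1125\right) 87 = 1051 \cdot 87 = 91437$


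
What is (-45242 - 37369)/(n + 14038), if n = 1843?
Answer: -82611/15881 ≈ -5.2019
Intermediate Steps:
(-45242 - 37369)/(n + 14038) = (-45242 - 37369)/(1843 + 14038) = -82611/15881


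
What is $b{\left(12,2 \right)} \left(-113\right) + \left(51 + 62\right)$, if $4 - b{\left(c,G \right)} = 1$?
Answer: $-226$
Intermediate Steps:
$b{\left(c,G \right)} = 3$ ($b{\left(c,G \right)} = 4 - 1 = 3$)
$b{\left(12,2 \right)} \left(-113\right) + \left(51 + 62\right) = 3 \left(-113\right) + \left(51 + 62\right) = -339 + 113 = -226$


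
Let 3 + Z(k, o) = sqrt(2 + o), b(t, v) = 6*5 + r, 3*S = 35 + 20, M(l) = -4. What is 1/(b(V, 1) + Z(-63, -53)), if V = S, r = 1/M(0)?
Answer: 428/12265 - 16*I*sqrt(51)/12265 ≈ 0.034896 - 0.0093162*I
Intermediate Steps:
r = -1/4 (r = 1/(-4) = -1/4 ≈ -0.25000)
S = 55/3 (S = (35 + 20)/3 = (1/3)*55 = 55/3 ≈ 18.333)
V = 55/3 ≈ 18.333
b(t, v) = 119/4 (b(t, v) = 6*5 - 1/4 = 30 - 1/4 = 119/4)
Z(k, o) = -3 + sqrt(2 + o)
1/(b(V, 1) + Z(-63, -53)) = 1/(119/4 + (-3 + sqrt(2 - 53))) = 1/(119/4 + (-3 + sqrt(-51))) = 1/(119/4 + (-3 + I*sqrt(51))) = 1/(107/4 + I*sqrt(51))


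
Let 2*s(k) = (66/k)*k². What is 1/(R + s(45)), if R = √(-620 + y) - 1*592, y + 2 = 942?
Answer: 893/797129 - 8*√5/797129 ≈ 0.0010978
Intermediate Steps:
y = 940 (y = -2 + 942 = 940)
s(k) = 33*k (s(k) = ((66/k)*k²)/2 = (66*k)/2 = 33*k)
R = -592 + 8*√5 (R = √(-620 + 940) - 1*592 = √320 - 592 = 8*√5 - 592 = -592 + 8*√5 ≈ -574.11)
1/(R + s(45)) = 1/((-592 + 8*√5) + 33*45) = 1/((-592 + 8*√5) + 1485) = 1/(893 + 8*√5)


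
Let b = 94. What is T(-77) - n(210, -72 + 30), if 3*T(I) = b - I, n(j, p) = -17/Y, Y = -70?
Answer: 3973/70 ≈ 56.757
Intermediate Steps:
n(j, p) = 17/70 (n(j, p) = -17/(-70) = -17*(-1/70) = 17/70)
T(I) = 94/3 - I/3 (T(I) = (94 - I)/3 = 94/3 - I/3)
T(-77) - n(210, -72 + 30) = (94/3 - ⅓*(-77)) - 1*17/70 = (94/3 + 77/3) - 17/70 = 57 - 17/70 = 3973/70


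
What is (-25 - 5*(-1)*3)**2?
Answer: 100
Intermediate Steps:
(-25 - 5*(-1)*3)**2 = (-25 + 5*3)**2 = (-25 + 15)**2 = (-10)**2 = 100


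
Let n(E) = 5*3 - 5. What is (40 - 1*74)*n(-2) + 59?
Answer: -281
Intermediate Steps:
n(E) = 10 (n(E) = 15 - 5 = 10)
(40 - 1*74)*n(-2) + 59 = (40 - 1*74)*10 + 59 = (40 - 74)*10 + 59 = -34*10 + 59 = -340 + 59 = -281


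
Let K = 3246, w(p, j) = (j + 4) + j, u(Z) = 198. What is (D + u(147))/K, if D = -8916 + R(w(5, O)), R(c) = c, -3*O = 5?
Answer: -13076/4869 ≈ -2.6856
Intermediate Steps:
O = -5/3 (O = -⅓*5 = -5/3 ≈ -1.6667)
w(p, j) = 4 + 2*j (w(p, j) = (4 + j) + j = 4 + 2*j)
D = -26746/3 (D = -8916 + (4 + 2*(-5/3)) = -8916 + (4 - 10/3) = -8916 + ⅔ = -26746/3 ≈ -8915.3)
(D + u(147))/K = (-26746/3 + 198)/3246 = -26152/3*1/3246 = -13076/4869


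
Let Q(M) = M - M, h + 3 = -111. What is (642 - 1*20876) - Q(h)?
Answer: -20234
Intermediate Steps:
h = -114 (h = -3 - 111 = -114)
Q(M) = 0
(642 - 1*20876) - Q(h) = (642 - 1*20876) - 1*0 = (642 - 20876) + 0 = -20234 + 0 = -20234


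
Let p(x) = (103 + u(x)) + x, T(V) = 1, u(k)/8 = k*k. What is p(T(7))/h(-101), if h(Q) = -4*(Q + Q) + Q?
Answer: 16/101 ≈ 0.15842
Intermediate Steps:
u(k) = 8*k² (u(k) = 8*(k*k) = 8*k²)
p(x) = 103 + x + 8*x² (p(x) = (103 + 8*x²) + x = 103 + x + 8*x²)
h(Q) = -7*Q (h(Q) = -8*Q + Q = -7*Q)
p(T(7))/h(-101) = (103 + 1 + 8*1²)/((-7*(-101))) = (103 + 1 + 8*1)/707 = (103 + 1 + 8)*(1/707) = 112*(1/707) = 16/101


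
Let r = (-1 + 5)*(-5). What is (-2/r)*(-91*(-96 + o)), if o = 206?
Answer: -1001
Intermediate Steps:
r = -20 (r = 4*(-5) = -20)
(-2/r)*(-91*(-96 + o)) = (-2/(-20))*(-91*(-96 + 206)) = (-2*(-1)/20)*(-91*110) = -1*(-⅒)*(-10010) = (⅒)*(-10010) = -1001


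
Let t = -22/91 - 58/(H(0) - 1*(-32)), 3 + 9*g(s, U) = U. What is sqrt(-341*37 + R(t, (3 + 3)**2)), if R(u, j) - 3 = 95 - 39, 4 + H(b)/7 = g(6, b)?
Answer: I*sqrt(12558) ≈ 112.06*I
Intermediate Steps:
g(s, U) = -1/3 + U/9
H(b) = -91/3 + 7*b/9 (H(b) = -28 + 7*(-1/3 + b/9) = -28 + (-7/3 + 7*b/9) = -91/3 + 7*b/9)
t = -15944/455 (t = -22/91 - 58/((-91/3 + (7/9)*0) - 1*(-32)) = -22*1/91 - 58/((-91/3 + 0) + 32) = -22/91 - 58/(-91/3 + 32) = -22/91 - 58/5/3 = -22/91 - 58*3/5 = -22/91 - 174/5 = -15944/455 ≈ -35.042)
R(u, j) = 59 (R(u, j) = 3 + (95 - 39) = 3 + 56 = 59)
sqrt(-341*37 + R(t, (3 + 3)**2)) = sqrt(-341*37 + 59) = sqrt(-12617 + 59) = sqrt(-12558) = I*sqrt(12558)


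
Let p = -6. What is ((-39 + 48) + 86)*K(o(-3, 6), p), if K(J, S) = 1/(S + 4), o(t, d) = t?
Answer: -95/2 ≈ -47.500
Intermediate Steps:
K(J, S) = 1/(4 + S)
((-39 + 48) + 86)*K(o(-3, 6), p) = ((-39 + 48) + 86)/(4 - 6) = (9 + 86)/(-2) = 95*(-½) = -95/2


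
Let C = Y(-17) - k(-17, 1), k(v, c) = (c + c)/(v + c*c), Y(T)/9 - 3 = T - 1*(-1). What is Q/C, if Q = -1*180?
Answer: 288/187 ≈ 1.5401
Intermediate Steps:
Y(T) = 36 + 9*T (Y(T) = 27 + 9*(T - 1*(-1)) = 27 + 9*(T + 1) = 27 + 9*(1 + T) = 27 + (9 + 9*T) = 36 + 9*T)
k(v, c) = 2*c/(v + c**2) (k(v, c) = (2*c)/(v + c**2) = 2*c/(v + c**2))
Q = -180
C = -935/8 (C = (36 + 9*(-17)) - 2/(-17 + 1**2) = (36 - 153) - 2/(-17 + 1) = -117 - 2/(-16) = -117 - 2*(-1)/16 = -117 - 1*(-1/8) = -117 + 1/8 = -935/8 ≈ -116.88)
Q/C = -180/(-935/8) = -180*(-8/935) = 288/187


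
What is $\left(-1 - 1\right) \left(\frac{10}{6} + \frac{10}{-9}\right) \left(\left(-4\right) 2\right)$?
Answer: $\frac{80}{9} \approx 8.8889$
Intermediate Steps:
$\left(-1 - 1\right) \left(\frac{10}{6} + \frac{10}{-9}\right) \left(\left(-4\right) 2\right) = - 2 \left(10 \cdot \frac{1}{6} + 10 \left(- \frac{1}{9}\right)\right) \left(-8\right) = - 2 \left(\frac{5}{3} - \frac{10}{9}\right) \left(-8\right) = \left(-2\right) \frac{5}{9} \left(-8\right) = \left(- \frac{10}{9}\right) \left(-8\right) = \frac{80}{9}$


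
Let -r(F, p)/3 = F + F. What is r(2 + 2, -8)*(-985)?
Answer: 23640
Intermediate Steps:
r(F, p) = -6*F (r(F, p) = -3*(F + F) = -6*F)
r(2 + 2, -8)*(-985) = -6*(2 + 2)*(-985) = -6*4*(-985) = -24*(-985) = 23640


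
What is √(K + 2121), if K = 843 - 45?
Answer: √2919 ≈ 54.028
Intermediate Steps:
K = 798
√(K + 2121) = √(798 + 2121) = √2919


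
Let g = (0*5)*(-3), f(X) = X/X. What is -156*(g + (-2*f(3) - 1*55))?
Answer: 8892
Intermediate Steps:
f(X) = 1
g = 0 (g = 0*(-3) = 0)
-156*(g + (-2*f(3) - 1*55)) = -156*(0 + (-2*1 - 1*55)) = -156*(0 + (-2 - 55)) = -156*(0 - 57) = -156*(-57) = 8892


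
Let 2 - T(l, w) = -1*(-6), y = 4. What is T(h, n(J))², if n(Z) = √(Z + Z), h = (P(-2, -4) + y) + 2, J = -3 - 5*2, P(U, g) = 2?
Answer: 16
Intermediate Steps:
J = -13 (J = -3 - 10 = -13)
h = 8 (h = (2 + 4) + 2 = 6 + 2 = 8)
n(Z) = √2*√Z (n(Z) = √(2*Z) = √2*√Z)
T(l, w) = -4 (T(l, w) = 2 - (-1)*(-6) = 2 - 1*6 = 2 - 6 = -4)
T(h, n(J))² = (-4)² = 16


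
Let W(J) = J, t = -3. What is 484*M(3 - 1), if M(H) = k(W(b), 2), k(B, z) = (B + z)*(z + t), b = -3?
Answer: 484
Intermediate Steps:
k(B, z) = (-3 + z)*(B + z) (k(B, z) = (B + z)*(z - 3) = (B + z)*(-3 + z) = (-3 + z)*(B + z))
M(H) = 1 (M(H) = 2² - 3*(-3) - 3*2 - 3*2 = 4 + 9 - 6 - 6 = 1)
484*M(3 - 1) = 484*1 = 484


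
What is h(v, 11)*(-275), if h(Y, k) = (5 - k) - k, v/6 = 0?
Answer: 4675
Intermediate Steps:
v = 0 (v = 6*0 = 0)
h(Y, k) = 5 - 2*k
h(v, 11)*(-275) = (5 - 2*11)*(-275) = (5 - 22)*(-275) = -17*(-275) = 4675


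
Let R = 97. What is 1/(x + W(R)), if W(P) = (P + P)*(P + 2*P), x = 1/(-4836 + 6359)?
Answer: 1523/85979443 ≈ 1.7714e-5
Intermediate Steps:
x = 1/1523 ≈ 0.00065660
W(P) = 6*P² (W(P) = (2*P)*(3*P) = 6*P²)
1/(x + W(R)) = 1/(1/1523 + 6*97²) = 1/(1/1523 + 6*9409) = 1/(1/1523 + 56454) = 1/(85979443/1523) = 1523/85979443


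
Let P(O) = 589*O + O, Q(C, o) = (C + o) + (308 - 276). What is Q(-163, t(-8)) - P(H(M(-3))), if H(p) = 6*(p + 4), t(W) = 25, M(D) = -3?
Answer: -3646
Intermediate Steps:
H(p) = 24 + 6*p (H(p) = 6*(4 + p) = 24 + 6*p)
Q(C, o) = 32 + C + o (Q(C, o) = (C + o) + 32 = 32 + C + o)
P(O) = 590*O
Q(-163, t(-8)) - P(H(M(-3))) = (32 - 163 + 25) - 590*(24 + 6*(-3)) = -106 - 590*(24 - 18) = -106 - 590*6 = -106 - 1*3540 = -106 - 3540 = -3646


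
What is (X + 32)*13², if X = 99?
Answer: 22139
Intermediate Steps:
(X + 32)*13² = (99 + 32)*13² = 131*169 = 22139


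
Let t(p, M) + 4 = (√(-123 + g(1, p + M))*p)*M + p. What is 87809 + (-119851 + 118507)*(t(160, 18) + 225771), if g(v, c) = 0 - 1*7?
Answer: -303558079 - 3870720*I*√130 ≈ -3.0356e+8 - 4.4133e+7*I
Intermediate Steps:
g(v, c) = -7 (g(v, c) = 0 - 7 = -7)
t(p, M) = -4 + p + I*M*p*√130 (t(p, M) = -4 + ((√(-123 - 7)*p)*M + p) = -4 + ((√(-130)*p)*M + p) = -4 + (((I*√130)*p)*M + p) = -4 + ((I*p*√130)*M + p) = -4 + (I*M*p*√130 + p) = -4 + (p + I*M*p*√130) = -4 + p + I*M*p*√130)
87809 + (-119851 + 118507)*(t(160, 18) + 225771) = 87809 + (-119851 + 118507)*((-4 + 160 + I*18*160*√130) + 225771) = 87809 - 1344*((-4 + 160 + 2880*I*√130) + 225771) = 87809 - 1344*((156 + 2880*I*√130) + 225771) = 87809 - 1344*(225927 + 2880*I*√130) = 87809 + (-303645888 - 3870720*I*√130) = -303558079 - 3870720*I*√130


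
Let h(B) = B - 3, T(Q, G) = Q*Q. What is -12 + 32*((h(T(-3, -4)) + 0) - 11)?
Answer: -172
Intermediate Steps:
T(Q, G) = Q²
h(B) = -3 + B
-12 + 32*((h(T(-3, -4)) + 0) - 11) = -12 + 32*(((-3 + (-3)²) + 0) - 11) = -12 + 32*(((-3 + 9) + 0) - 11) = -12 + 32*((6 + 0) - 11) = -12 + 32*(6 - 11) = -12 + 32*(-5) = -12 - 160 = -172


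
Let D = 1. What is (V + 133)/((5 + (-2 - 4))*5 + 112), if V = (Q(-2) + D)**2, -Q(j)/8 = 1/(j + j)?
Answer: 142/107 ≈ 1.3271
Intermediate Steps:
Q(j) = -4/j (Q(j) = -8/(j + j) = -8*1/(2*j) = -4/j)
V = 9 (V = (-4/(-2) + 1)**2 = (-4*(-1/2) + 1)**2 = (2 + 1)**2 = 3**2 = 9)
(V + 133)/((5 + (-2 - 4))*5 + 112) = (9 + 133)/((5 + (-2 - 4))*5 + 112) = 142/((5 - 6)*5 + 112) = 142/(-1*5 + 112) = 142/(-5 + 112) = 142/107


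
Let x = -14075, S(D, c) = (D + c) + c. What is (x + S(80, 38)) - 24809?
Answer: -38728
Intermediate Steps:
S(D, c) = D + 2*c
(x + S(80, 38)) - 24809 = (-14075 + (80 + 2*38)) - 24809 = (-14075 + (80 + 76)) - 24809 = (-14075 + 156) - 24809 = -13919 - 24809 = -38728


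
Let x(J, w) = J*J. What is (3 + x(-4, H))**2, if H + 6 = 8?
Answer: 361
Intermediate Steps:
H = 2 (H = -6 + 8 = 2)
x(J, w) = J**2
(3 + x(-4, H))**2 = (3 + (-4)**2)**2 = (3 + 16)**2 = 19**2 = 361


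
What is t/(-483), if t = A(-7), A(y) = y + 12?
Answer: -5/483 ≈ -0.010352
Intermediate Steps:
A(y) = 12 + y
t = 5 (t = 12 - 7 = 5)
t/(-483) = 5/(-483) = 5*(-1/483) = -5/483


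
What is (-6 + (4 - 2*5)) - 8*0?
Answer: -12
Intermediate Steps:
(-6 + (4 - 2*5)) - 8*0 = (-6 + (4 - 10)) + 0 = (-6 - 6) + 0 = -12 + 0 = -12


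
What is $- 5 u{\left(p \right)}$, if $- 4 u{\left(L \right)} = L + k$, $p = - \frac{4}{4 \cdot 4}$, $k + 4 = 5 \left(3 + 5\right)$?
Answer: $\frac{715}{16} \approx 44.688$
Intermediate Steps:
$k = 36$ ($k = -4 + 5 \left(3 + 5\right) = -4 + 5 \cdot 8 = -4 + 40 = 36$)
$p = - \frac{1}{4}$ ($p = - \frac{4}{16} = \left(-4\right) \frac{1}{16} = - \frac{1}{4} \approx -0.25$)
$u{\left(L \right)} = -9 - \frac{L}{4}$ ($u{\left(L \right)} = - \frac{L + 36}{4} = - \frac{36 + L}{4} = -9 - \frac{L}{4}$)
$- 5 u{\left(p \right)} = - 5 \left(-9 - - \frac{1}{16}\right) = - 5 \left(-9 + \frac{1}{16}\right) = \left(-5\right) \left(- \frac{143}{16}\right) = \frac{715}{16}$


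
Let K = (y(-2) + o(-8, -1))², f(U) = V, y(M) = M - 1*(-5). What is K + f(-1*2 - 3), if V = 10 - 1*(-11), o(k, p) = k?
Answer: 46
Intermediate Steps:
y(M) = 5 + M (y(M) = M + 5 = 5 + M)
V = 21 (V = 10 + 11 = 21)
f(U) = 21
K = 25 (K = ((5 - 2) - 8)² = (3 - 8)² = (-5)² = 25)
K + f(-1*2 - 3) = 25 + 21 = 46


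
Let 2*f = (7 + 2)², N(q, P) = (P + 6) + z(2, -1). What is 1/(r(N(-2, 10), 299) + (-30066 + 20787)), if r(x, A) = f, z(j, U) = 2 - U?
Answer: -2/18477 ≈ -0.00010824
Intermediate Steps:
N(q, P) = 9 + P (N(q, P) = (P + 6) + (2 - 1*(-1)) = (6 + P) + (2 + 1) = (6 + P) + 3 = 9 + P)
f = 81/2 (f = (7 + 2)²/2 = (½)*9² = (½)*81 = 81/2 ≈ 40.500)
r(x, A) = 81/2
1/(r(N(-2, 10), 299) + (-30066 + 20787)) = 1/(81/2 + (-30066 + 20787)) = 1/(81/2 - 9279) = 1/(-18477/2) = -2/18477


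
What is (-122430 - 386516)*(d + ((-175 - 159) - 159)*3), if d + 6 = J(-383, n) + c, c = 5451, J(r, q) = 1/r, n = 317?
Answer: -773077268242/383 ≈ -2.0185e+9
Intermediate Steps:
d = 2085434/383 (d = -6 + (1/(-383) + 5451) = -6 + (-1/383 + 5451) = -6 + 2087732/383 = 2085434/383 ≈ 5445.0)
(-122430 - 386516)*(d + ((-175 - 159) - 159)*3) = (-122430 - 386516)*(2085434/383 + ((-175 - 159) - 159)*3) = -508946*(2085434/383 + (-334 - 159)*3) = -508946*(2085434/383 - 493*3) = -508946*(2085434/383 - 1479) = -508946*1518977/383 = -773077268242/383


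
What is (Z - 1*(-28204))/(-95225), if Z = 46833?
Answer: -75037/95225 ≈ -0.78800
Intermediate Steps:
(Z - 1*(-28204))/(-95225) = (46833 - 1*(-28204))/(-95225) = (46833 + 28204)*(-1/95225) = 75037*(-1/95225) = -75037/95225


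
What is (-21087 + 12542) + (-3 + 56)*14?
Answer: -7803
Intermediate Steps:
(-21087 + 12542) + (-3 + 56)*14 = -8545 + 53*14 = -8545 + 742 = -7803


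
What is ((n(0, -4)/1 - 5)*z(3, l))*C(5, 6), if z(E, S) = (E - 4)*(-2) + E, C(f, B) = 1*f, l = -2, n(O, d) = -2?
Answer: -175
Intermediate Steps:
C(f, B) = f
z(E, S) = 8 - E (z(E, S) = (-4 + E)*(-2) + E = (8 - 2*E) + E = 8 - E)
((n(0, -4)/1 - 5)*z(3, l))*C(5, 6) = ((-2/1 - 5)*(8 - 1*3))*5 = ((1*(-2) - 5)*(8 - 3))*5 = ((-2 - 5)*5)*5 = -7*5*5 = -35*5 = -175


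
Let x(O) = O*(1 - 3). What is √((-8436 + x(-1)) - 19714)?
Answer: 2*I*√7037 ≈ 167.77*I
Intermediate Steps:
x(O) = -2*O (x(O) = O*(-2) = -2*O)
√((-8436 + x(-1)) - 19714) = √((-8436 - 2*(-1)) - 19714) = √((-8436 + 2) - 19714) = √(-8434 - 19714) = √(-28148) = 2*I*√7037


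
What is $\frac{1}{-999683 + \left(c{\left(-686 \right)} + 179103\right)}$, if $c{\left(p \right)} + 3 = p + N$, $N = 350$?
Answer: $- \frac{1}{820919} \approx -1.2181 \cdot 10^{-6}$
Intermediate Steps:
$c{\left(p \right)} = 347 + p$ ($c{\left(p \right)} = -3 + \left(p + 350\right) = -3 + \left(350 + p\right) = 347 + p$)
$\frac{1}{-999683 + \left(c{\left(-686 \right)} + 179103\right)} = \frac{1}{-999683 + \left(\left(347 - 686\right) + 179103\right)} = \frac{1}{-999683 + \left(-339 + 179103\right)} = \frac{1}{-999683 + 178764} = \frac{1}{-820919} = - \frac{1}{820919}$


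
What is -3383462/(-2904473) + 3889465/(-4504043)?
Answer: 3942412259921/13081871284339 ≈ 0.30136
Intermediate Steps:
-3383462/(-2904473) + 3889465/(-4504043) = -3383462*(-1/2904473) + 3889465*(-1/4504043) = 3383462/2904473 - 3889465/4504043 = 3942412259921/13081871284339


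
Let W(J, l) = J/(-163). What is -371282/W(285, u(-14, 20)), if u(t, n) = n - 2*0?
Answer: 60518966/285 ≈ 2.1235e+5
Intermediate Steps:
u(t, n) = n (u(t, n) = n - 1*0 = n + 0 = n)
W(J, l) = -J/163 (W(J, l) = J*(-1/163) = -J/163)
-371282/W(285, u(-14, 20)) = -371282/((-1/163*285)) = -371282/(-285/163) = -371282*(-163/285) = 60518966/285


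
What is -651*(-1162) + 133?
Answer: 756595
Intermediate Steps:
-651*(-1162) + 133 = 756462 + 133 = 756595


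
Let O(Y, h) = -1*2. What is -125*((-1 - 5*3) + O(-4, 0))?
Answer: 2250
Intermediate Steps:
O(Y, h) = -2
-125*((-1 - 5*3) + O(-4, 0)) = -125*((-1 - 5*3) - 2) = -125*((-1 - 15) - 2) = -125*(-16 - 2) = -125*(-18) = 2250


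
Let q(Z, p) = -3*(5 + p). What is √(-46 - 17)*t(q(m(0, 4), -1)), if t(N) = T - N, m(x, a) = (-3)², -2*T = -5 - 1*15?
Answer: 66*I*√7 ≈ 174.62*I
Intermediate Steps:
T = 10 (T = -(-5 - 1*15)/2 = -(-5 - 15)/2 = -½*(-20) = 10)
m(x, a) = 9
q(Z, p) = -15 - 3*p
t(N) = 10 - N
√(-46 - 17)*t(q(m(0, 4), -1)) = √(-46 - 17)*(10 - (-15 - 3*(-1))) = √(-63)*(10 - (-15 + 3)) = (3*I*√7)*(10 - 1*(-12)) = (3*I*√7)*(10 + 12) = (3*I*√7)*22 = 66*I*√7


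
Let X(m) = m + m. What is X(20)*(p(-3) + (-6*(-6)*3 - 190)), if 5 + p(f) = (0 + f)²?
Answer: -3120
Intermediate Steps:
p(f) = -5 + f² (p(f) = -5 + (0 + f)² = -5 + f²)
X(m) = 2*m
X(20)*(p(-3) + (-6*(-6)*3 - 190)) = (2*20)*((-5 + (-3)²) + (-6*(-6)*3 - 190)) = 40*((-5 + 9) + (36*3 - 190)) = 40*(4 + (108 - 190)) = 40*(4 - 82) = 40*(-78) = -3120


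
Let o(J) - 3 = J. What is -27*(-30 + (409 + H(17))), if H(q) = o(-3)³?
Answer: -10233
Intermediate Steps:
o(J) = 3 + J
H(q) = 0 (H(q) = (3 - 3)³ = 0³ = 0)
-27*(-30 + (409 + H(17))) = -27*(-30 + (409 + 0)) = -27*(-30 + 409) = -27*379 = -10233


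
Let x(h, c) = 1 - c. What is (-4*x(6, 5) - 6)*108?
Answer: 1080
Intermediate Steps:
(-4*x(6, 5) - 6)*108 = (-4*(1 - 1*5) - 6)*108 = (-4*(1 - 5) - 6)*108 = (-4*(-4) - 6)*108 = (16 - 6)*108 = 10*108 = 1080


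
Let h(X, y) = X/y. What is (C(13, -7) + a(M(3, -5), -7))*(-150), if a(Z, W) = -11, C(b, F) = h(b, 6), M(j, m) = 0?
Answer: 1325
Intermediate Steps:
C(b, F) = b/6
(C(13, -7) + a(M(3, -5), -7))*(-150) = ((⅙)*13 - 11)*(-150) = (13/6 - 11)*(-150) = -53/6*(-150) = 1325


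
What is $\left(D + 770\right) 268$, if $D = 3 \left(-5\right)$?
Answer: $202340$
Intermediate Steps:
$D = -15$
$\left(D + 770\right) 268 = \left(-15 + 770\right) 268 = 755 \cdot 268 = 202340$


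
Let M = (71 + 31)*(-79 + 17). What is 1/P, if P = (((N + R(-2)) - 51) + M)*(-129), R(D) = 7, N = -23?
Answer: 1/824439 ≈ 1.2129e-6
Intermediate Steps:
M = -6324 (M = 102*(-62) = -6324)
P = 824439 (P = (((-23 + 7) - 51) - 6324)*(-129) = ((-16 - 51) - 6324)*(-129) = (-67 - 6324)*(-129) = -6391*(-129) = 824439)
1/P = 1/824439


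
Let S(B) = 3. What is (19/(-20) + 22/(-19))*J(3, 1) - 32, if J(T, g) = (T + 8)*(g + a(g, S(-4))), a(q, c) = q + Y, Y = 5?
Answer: -73837/380 ≈ -194.31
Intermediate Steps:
a(q, c) = 5 + q (a(q, c) = q + 5 = 5 + q)
J(T, g) = (5 + 2*g)*(8 + T) (J(T, g) = (T + 8)*(g + (5 + g)) = (8 + T)*(5 + 2*g) = (5 + 2*g)*(8 + T))
(19/(-20) + 22/(-19))*J(3, 1) - 32 = (19/(-20) + 22/(-19))*(40 + 16*1 + 3*1 + 3*(5 + 1)) - 32 = (19*(-1/20) + 22*(-1/19))*(40 + 16 + 3 + 3*6) - 32 = (-19/20 - 22/19)*(40 + 16 + 3 + 18) - 32 = -801/380*77 - 32 = -61677/380 - 32 = -73837/380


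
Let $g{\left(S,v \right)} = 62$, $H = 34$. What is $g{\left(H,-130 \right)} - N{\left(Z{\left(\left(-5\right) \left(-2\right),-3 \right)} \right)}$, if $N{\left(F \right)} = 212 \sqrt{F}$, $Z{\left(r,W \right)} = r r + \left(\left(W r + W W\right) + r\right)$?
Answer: $62 - 212 \sqrt{89} \approx -1938.0$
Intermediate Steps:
$Z{\left(r,W \right)} = r + W^{2} + r^{2} + W r$ ($Z{\left(r,W \right)} = r^{2} + \left(\left(W r + W^{2}\right) + r\right) = r^{2} + \left(\left(W^{2} + W r\right) + r\right) = r^{2} + \left(r + W^{2} + W r\right) = r + W^{2} + r^{2} + W r$)
$g{\left(H,-130 \right)} - N{\left(Z{\left(\left(-5\right) \left(-2\right),-3 \right)} \right)} = 62 - 212 \sqrt{\left(-5\right) \left(-2\right) + \left(-3\right)^{2} + \left(\left(-5\right) \left(-2\right)\right)^{2} - 3 \left(\left(-5\right) \left(-2\right)\right)} = 62 - 212 \sqrt{10 + 9 + 10^{2} - 30} = 62 - 212 \sqrt{10 + 9 + 100 - 30} = 62 - 212 \sqrt{89}$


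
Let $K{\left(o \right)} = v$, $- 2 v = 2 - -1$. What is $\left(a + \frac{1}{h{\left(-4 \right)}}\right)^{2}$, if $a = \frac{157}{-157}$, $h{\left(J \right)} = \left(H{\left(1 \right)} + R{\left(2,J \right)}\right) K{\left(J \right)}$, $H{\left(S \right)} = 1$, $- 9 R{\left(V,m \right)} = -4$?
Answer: $\frac{361}{169} \approx 2.1361$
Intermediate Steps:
$R{\left(V,m \right)} = \frac{4}{9}$ ($R{\left(V,m \right)} = \left(- \frac{1}{9}\right) \left(-4\right) = \frac{4}{9}$)
$v = - \frac{3}{2}$ ($v = - \frac{2 - -1}{2} = - \frac{2 + 1}{2} = \left(- \frac{1}{2}\right) 3 = - \frac{3}{2} \approx -1.5$)
$K{\left(o \right)} = - \frac{3}{2}$
$h{\left(J \right)} = - \frac{13}{6}$ ($h{\left(J \right)} = \left(1 + \frac{4}{9}\right) \left(- \frac{3}{2}\right) = \frac{13}{9} \left(- \frac{3}{2}\right) = - \frac{13}{6}$)
$a = -1$ ($a = 157 \left(- \frac{1}{157}\right) = -1$)
$\left(a + \frac{1}{h{\left(-4 \right)}}\right)^{2} = \left(-1 + \frac{1}{- \frac{13}{6}}\right)^{2} = \left(-1 - \frac{6}{13}\right)^{2} = \left(- \frac{19}{13}\right)^{2} = \frac{361}{169}$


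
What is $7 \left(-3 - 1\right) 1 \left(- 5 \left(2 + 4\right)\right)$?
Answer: $840$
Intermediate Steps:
$7 \left(-3 - 1\right) 1 \left(- 5 \left(2 + 4\right)\right) = 7 \left(\left(-4\right) 1\right) \left(\left(-5\right) 6\right) = 7 \left(-4\right) \left(-30\right) = \left(-28\right) \left(-30\right) = 840$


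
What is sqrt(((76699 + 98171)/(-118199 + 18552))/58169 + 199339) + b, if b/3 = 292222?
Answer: 876666 + sqrt(6697364368139952176397601)/5796366343 ≈ 8.7711e+5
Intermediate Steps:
b = 876666 (b = 3*292222 = 876666)
sqrt(((76699 + 98171)/(-118199 + 18552))/58169 + 199339) + b = sqrt(((76699 + 98171)/(-118199 + 18552))/58169 + 199339) + 876666 = sqrt((174870/(-99647))*(1/58169) + 199339) + 876666 = sqrt((174870*(-1/99647))*(1/58169) + 199339) + 876666 = sqrt(-174870/99647*1/58169 + 199339) + 876666 = sqrt(-174870/5796366343 + 199339) + 876666 = sqrt(1155441870272407/5796366343) + 876666 = sqrt(6697364368139952176397601)/5796366343 + 876666 = 876666 + sqrt(6697364368139952176397601)/5796366343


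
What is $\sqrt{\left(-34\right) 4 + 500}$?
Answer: $2 \sqrt{91} \approx 19.079$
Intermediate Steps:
$\sqrt{\left(-34\right) 4 + 500} = \sqrt{-136 + 500} = \sqrt{364} = 2 \sqrt{91}$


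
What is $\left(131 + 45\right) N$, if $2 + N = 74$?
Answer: $12672$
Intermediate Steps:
$N = 72$ ($N = -2 + 74 = 72$)
$\left(131 + 45\right) N = \left(131 + 45\right) 72 = 176 \cdot 72 = 12672$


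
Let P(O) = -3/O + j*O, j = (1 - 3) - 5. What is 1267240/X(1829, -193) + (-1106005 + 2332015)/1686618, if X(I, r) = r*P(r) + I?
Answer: -303319160525/72782345451 ≈ -4.1675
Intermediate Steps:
j = -7 (j = -2 - 5 = -7)
P(O) = -7*O - 3/O (P(O) = -3/O - 7*O = -7*O - 3/O)
X(I, r) = I + r*(-7*r - 3/r) (X(I, r) = r*(-7*r - 3/r) + I = I + r*(-7*r - 3/r))
1267240/X(1829, -193) + (-1106005 + 2332015)/1686618 = 1267240/(-3 + 1829 - 7*(-193)²) + (-1106005 + 2332015)/1686618 = 1267240/(-3 + 1829 - 7*37249) + 1226010*(1/1686618) = 1267240/(-3 + 1829 - 260743) + 204335/281103 = 1267240/(-258917) + 204335/281103 = 1267240*(-1/258917) + 204335/281103 = -1267240/258917 + 204335/281103 = -303319160525/72782345451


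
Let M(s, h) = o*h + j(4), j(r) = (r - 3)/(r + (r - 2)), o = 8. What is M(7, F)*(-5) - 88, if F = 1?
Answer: -773/6 ≈ -128.83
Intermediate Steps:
j(r) = (-3 + r)/(-2 + 2*r) (j(r) = (-3 + r)/(r + (-2 + r)) = (-3 + r)/(-2 + 2*r))
M(s, h) = 1/6 + 8*h (M(s, h) = 8*h + (-3 + 4)/(2*(-1 + 4)) = 8*h + (1/2)*1/3 = 8*h + (1/2)*(1/3)*1 = 8*h + 1/6 = 1/6 + 8*h)
M(7, F)*(-5) - 88 = (1/6 + 8*1)*(-5) - 88 = (1/6 + 8)*(-5) - 88 = (49/6)*(-5) - 88 = -245/6 - 88 = -773/6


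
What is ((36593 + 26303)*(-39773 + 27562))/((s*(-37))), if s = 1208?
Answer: 96002882/5587 ≈ 17183.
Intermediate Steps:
((36593 + 26303)*(-39773 + 27562))/((s*(-37))) = ((36593 + 26303)*(-39773 + 27562))/((1208*(-37))) = (62896*(-12211))/(-44696) = -768023056*(-1/44696) = 96002882/5587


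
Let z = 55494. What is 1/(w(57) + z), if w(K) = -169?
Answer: 1/55325 ≈ 1.8075e-5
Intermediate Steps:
1/(w(57) + z) = 1/(-169 + 55494) = 1/55325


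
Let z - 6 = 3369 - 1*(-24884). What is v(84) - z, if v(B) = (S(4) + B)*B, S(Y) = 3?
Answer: -20951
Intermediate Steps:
z = 28259 (z = 6 + (3369 - 1*(-24884)) = 6 + (3369 + 24884) = 6 + 28253 = 28259)
v(B) = B*(3 + B) (v(B) = (3 + B)*B = B*(3 + B))
v(84) - z = 84*(3 + 84) - 1*28259 = 84*87 - 28259 = 7308 - 28259 = -20951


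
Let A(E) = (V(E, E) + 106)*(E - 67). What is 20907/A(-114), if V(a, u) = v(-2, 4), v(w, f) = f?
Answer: -20907/19910 ≈ -1.0501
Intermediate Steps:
V(a, u) = 4
A(E) = -7370 + 110*E (A(E) = (4 + 106)*(E - 67) = 110*(-67 + E) = -7370 + 110*E)
20907/A(-114) = 20907/(-7370 + 110*(-114)) = 20907/(-7370 - 12540) = 20907/(-19910) = 20907*(-1/19910) = -20907/19910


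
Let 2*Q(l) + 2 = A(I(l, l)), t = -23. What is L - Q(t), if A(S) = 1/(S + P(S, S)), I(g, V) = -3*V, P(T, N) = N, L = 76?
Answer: 21251/276 ≈ 76.996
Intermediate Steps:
A(S) = 1/(2*S) (A(S) = 1/(S + S) = 1/(2*S))
Q(l) = -1 - 1/(12*l) (Q(l) = -1 + (1/(2*((-3*l))))/2 = -1 + ((-1/(3*l))/2)/2 = -1 + (-1/(6*l))/2 = -1 - 1/(12*l))
L - Q(t) = 76 - (-1/12 - 1*(-23))/(-23) = 76 - (-1)*(-1/12 + 23)/23 = 76 - (-1)*275/(23*12) = 76 - 1*(-275/276) = 76 + 275/276 = 21251/276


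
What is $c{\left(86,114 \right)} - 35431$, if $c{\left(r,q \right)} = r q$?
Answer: $-25627$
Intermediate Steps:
$c{\left(r,q \right)} = q r$
$c{\left(86,114 \right)} - 35431 = 114 \cdot 86 - 35431 = 9804 - 35431 = -25627$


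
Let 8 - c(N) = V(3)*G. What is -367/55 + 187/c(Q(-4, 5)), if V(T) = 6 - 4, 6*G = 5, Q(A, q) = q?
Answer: 23882/1045 ≈ 22.854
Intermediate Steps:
G = 5/6 (G = (1/6)*5 = 5/6 ≈ 0.83333)
V(T) = 2
c(N) = 19/3 (c(N) = 8 - 2*5/6 = 8 - 1*5/3 = 8 - 5/3 = 19/3)
-367/55 + 187/c(Q(-4, 5)) = -367/55 + 187/(19/3) = -367*1/55 + 187*(3/19) = -367/55 + 561/19 = 23882/1045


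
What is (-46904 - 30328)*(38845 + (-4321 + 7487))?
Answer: -3244593552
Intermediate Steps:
(-46904 - 30328)*(38845 + (-4321 + 7487)) = -77232*(38845 + 3166) = -77232*42011 = -3244593552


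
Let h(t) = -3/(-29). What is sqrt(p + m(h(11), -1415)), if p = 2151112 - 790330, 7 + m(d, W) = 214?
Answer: 3*sqrt(151221) ≈ 1166.6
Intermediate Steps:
h(t) = 3/29 (h(t) = -3*(-1/29) = 3/29)
m(d, W) = 207 (m(d, W) = -7 + 214 = 207)
p = 1360782
sqrt(p + m(h(11), -1415)) = sqrt(1360782 + 207) = sqrt(1360989) = 3*sqrt(151221)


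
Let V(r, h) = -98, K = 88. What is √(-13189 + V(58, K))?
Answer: I*√13287 ≈ 115.27*I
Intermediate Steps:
√(-13189 + V(58, K)) = √(-13189 - 98) = √(-13287) = I*√13287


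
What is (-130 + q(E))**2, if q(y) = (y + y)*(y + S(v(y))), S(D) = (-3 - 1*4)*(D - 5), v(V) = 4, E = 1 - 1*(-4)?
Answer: 100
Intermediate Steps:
E = 5 (E = 1 + 4 = 5)
S(D) = 35 - 7*D (S(D) = (-3 - 4)*(-5 + D) = -7*(-5 + D) = 35 - 7*D)
q(y) = 2*y*(7 + y) (q(y) = (y + y)*(y + (35 - 7*4)) = (2*y)*(y + (35 - 28)) = (2*y)*(y + 7) = (2*y)*(7 + y) = 2*y*(7 + y))
(-130 + q(E))**2 = (-130 + 2*5*(7 + 5))**2 = (-130 + 2*5*12)**2 = (-130 + 120)**2 = (-10)**2 = 100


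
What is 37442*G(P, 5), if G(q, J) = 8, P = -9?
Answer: 299536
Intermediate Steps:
37442*G(P, 5) = 37442*8 = 299536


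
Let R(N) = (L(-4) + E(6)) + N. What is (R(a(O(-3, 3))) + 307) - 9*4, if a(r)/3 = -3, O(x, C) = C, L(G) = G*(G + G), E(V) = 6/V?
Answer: 295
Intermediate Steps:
L(G) = 2*G² (L(G) = G*(2*G) = 2*G²)
a(r) = -9 (a(r) = 3*(-3) = -9)
R(N) = 33 + N (R(N) = (2*(-4)² + 6/6) + N = (2*16 + 6*(⅙)) + N = (32 + 1) + N = 33 + N)
(R(a(O(-3, 3))) + 307) - 9*4 = ((33 - 9) + 307) - 9*4 = (24 + 307) - 36 = 331 - 36 = 295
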